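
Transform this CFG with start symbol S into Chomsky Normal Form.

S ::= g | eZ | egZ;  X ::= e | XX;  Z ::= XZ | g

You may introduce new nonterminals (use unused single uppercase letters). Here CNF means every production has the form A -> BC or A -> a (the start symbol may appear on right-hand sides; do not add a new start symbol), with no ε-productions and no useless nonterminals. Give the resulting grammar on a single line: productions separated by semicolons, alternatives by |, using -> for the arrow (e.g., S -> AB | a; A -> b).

S -> g | AC | AZ; A -> e; B -> g; C -> BZ; X -> e | XX; Z -> g | XZ

No ε-productions.
No unit productions to eliminate.
TERM: introduce A -> e, B -> g and substitute in every rule of length ≥2.
BIN: S -> ABZ becomes S -> AC, C -> BZ.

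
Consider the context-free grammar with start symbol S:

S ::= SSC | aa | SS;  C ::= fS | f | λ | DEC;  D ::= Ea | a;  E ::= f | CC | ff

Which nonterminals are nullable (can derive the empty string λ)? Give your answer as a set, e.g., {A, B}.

{C, E}

Directly nullable (have an ε-rule): {C}.
E is nullable via E -> CC (every symbol on the right is already known nullable).
Not nullable: D, S — each has a terminal in every rule's right-hand side or depends on a non-nullable symbol.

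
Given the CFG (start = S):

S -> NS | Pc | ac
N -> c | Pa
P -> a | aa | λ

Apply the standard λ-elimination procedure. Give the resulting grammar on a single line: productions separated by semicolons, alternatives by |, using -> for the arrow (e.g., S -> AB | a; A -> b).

Nullable set: {P}.
S -> Pc: P nullable, giving Pc | c.
N -> Pa: P nullable, giving Pa | a.
Drop P -> λ.
Unchanged (no nullable symbols): S -> NS; S -> ac; N -> c; P -> a; P -> aa.

S -> c | NS | Pc | ac; N -> a | c | Pa; P -> a | aa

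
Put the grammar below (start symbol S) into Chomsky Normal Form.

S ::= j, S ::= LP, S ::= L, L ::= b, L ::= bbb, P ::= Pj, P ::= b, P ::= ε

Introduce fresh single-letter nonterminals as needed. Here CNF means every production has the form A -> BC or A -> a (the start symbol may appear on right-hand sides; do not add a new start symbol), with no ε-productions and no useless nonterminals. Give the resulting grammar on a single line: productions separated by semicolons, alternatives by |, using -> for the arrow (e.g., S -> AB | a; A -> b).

S -> b | j | AD | LP; A -> b; B -> j; C -> AA; D -> AA; L -> b | AC; P -> b | j | PB

Nullable: {P}; after ε-elimination: S -> L | j | LP; L -> b | bbb; P -> b | j | Pj.
After unit-elimination: S -> b | j | LP | bbb; L -> b | bbb; P -> b | j | Pj.
TERM: introduce A -> b, B -> j and substitute in every rule of length ≥2.
BIN: L -> AAA becomes L -> AC, C -> AA; S -> AAA becomes S -> AD, D -> AA.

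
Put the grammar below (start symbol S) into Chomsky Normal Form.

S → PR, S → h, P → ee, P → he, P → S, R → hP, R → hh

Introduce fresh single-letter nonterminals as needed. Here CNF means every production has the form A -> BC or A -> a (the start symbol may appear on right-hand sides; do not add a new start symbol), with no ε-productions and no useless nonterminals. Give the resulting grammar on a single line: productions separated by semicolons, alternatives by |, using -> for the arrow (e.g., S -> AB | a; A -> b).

S -> h | PR; A -> e; B -> h; P -> h | AA | BA | PR; R -> BB | BP

No ε-productions.
After unit-elimination: S -> h | PR; P -> h | PR | ee | he; R -> hP | hh.
TERM: introduce A -> e, B -> h and substitute in every rule of length ≥2.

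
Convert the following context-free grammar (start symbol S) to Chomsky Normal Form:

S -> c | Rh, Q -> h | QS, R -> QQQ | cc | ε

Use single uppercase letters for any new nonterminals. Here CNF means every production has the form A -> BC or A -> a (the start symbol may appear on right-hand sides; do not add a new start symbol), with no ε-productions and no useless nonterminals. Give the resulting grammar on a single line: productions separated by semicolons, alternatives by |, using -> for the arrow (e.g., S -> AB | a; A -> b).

Nullable: {R}; after ε-elimination: S -> c | h | Rh; Q -> h | QS; R -> cc | QQQ.
No unit productions to eliminate.
TERM: introduce A -> c, B -> h and substitute in every rule of length ≥2.
BIN: R -> QQQ becomes R -> QC, C -> QQ.

S -> c | h | RB; A -> c; B -> h; C -> QQ; Q -> h | QS; R -> AA | QC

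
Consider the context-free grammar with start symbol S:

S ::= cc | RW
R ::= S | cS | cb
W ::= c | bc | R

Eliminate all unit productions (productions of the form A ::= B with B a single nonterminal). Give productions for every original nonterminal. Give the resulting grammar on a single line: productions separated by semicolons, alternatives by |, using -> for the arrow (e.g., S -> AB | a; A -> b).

S -> RW | cc; R -> RW | cS | cb | cc; W -> c | RW | bc | cS | cb | cc

Unit productions: R->S, W->R.
Unit pairs (A ⇒* B via units): (R,S), (W,R), (W,S).
S: inherits non-unit rules of {S} → RW | cc.
R: inherits non-unit rules of {R, S} → RW | cS | cb | cc.
W: inherits non-unit rules of {R, S, W} → RW | bc | c | cS | cb | cc.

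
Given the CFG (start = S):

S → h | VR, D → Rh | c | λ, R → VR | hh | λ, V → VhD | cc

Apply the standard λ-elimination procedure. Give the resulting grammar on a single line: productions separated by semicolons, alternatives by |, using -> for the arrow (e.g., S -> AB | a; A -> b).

S -> V | h | VR; D -> c | h | Rh; R -> V | VR | hh; V -> Vh | cc | VhD

Nullable set: {D, R}.
S -> VR: R nullable, giving V | VR.
Drop D -> λ.
D -> Rh: R nullable, giving Rh | h.
Drop R -> λ.
R -> VR: R nullable, giving V | VR.
V -> VhD: D nullable, giving Vh | VhD.
Unchanged (no nullable symbols): S -> h; D -> c; R -> hh; V -> cc.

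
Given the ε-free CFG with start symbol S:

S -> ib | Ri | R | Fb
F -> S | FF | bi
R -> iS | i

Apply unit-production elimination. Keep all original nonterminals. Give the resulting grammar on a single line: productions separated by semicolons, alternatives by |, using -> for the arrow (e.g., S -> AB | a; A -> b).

Unit productions: F->S, S->R.
Unit pairs (A ⇒* B via units): (F,R), (F,S), (S,R).
S: inherits non-unit rules of {R, S} → Fb | Ri | i | iS | ib.
F: inherits non-unit rules of {F, R, S} → FF | Fb | Ri | bi | i | iS | ib.
R: inherits non-unit rules of {R} → i | iS.

S -> i | Fb | Ri | iS | ib; F -> i | FF | Fb | Ri | bi | iS | ib; R -> i | iS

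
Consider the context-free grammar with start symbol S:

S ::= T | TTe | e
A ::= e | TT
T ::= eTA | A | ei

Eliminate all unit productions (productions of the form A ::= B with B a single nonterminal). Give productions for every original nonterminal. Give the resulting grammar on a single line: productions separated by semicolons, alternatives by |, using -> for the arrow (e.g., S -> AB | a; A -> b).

S -> e | TT | ei | TTe | eTA; A -> e | TT; T -> e | TT | ei | eTA

Unit productions: S->T, T->A.
Unit pairs (A ⇒* B via units): (S,A), (S,T), (T,A).
S: inherits non-unit rules of {A, S, T} → TT | TTe | e | eTA | ei.
A: inherits non-unit rules of {A} → TT | e.
T: inherits non-unit rules of {A, T} → TT | e | eTA | ei.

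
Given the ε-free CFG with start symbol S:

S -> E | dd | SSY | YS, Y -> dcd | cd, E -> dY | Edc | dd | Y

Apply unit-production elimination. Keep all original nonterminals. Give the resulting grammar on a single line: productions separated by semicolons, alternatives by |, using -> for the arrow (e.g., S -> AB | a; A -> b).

Unit productions: E->Y, S->E.
Unit pairs (A ⇒* B via units): (E,Y), (S,E), (S,Y).
S: inherits non-unit rules of {E, S, Y} → Edc | SSY | YS | cd | dY | dcd | dd.
E: inherits non-unit rules of {E, Y} → Edc | cd | dY | dcd | dd.
Y: inherits non-unit rules of {Y} → cd | dcd.

S -> YS | cd | dY | dd | Edc | SSY | dcd; E -> cd | dY | dd | Edc | dcd; Y -> cd | dcd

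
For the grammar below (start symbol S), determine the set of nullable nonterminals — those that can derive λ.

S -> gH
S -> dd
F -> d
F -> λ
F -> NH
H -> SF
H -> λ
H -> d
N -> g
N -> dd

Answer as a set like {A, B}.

{F, H}

Directly nullable (have an ε-rule): {F, H}.
Not nullable: N, S — each has a terminal in every rule's right-hand side or depends on a non-nullable symbol.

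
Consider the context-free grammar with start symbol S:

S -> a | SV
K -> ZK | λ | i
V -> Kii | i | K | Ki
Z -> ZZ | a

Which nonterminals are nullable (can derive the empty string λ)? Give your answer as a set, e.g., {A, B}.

{K, V}

Directly nullable (have an ε-rule): {K}.
V is nullable via V -> K (every symbol on the right is already known nullable).
Not nullable: S, Z — each has a terminal in every rule's right-hand side or depends on a non-nullable symbol.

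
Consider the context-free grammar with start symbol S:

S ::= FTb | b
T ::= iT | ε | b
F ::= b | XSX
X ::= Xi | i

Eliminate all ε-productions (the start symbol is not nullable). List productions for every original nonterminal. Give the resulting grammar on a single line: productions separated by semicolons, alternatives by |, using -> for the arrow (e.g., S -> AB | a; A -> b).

S -> b | Fb | FTb; F -> b | XSX; T -> b | i | iT; X -> i | Xi

Nullable set: {T}.
S -> FTb: T nullable, giving FTb | Fb.
Drop T -> ε.
T -> iT: T nullable, giving i | iT.
Unchanged (no nullable symbols): S -> b; F -> XSX; F -> b; T -> b; X -> Xi; X -> i.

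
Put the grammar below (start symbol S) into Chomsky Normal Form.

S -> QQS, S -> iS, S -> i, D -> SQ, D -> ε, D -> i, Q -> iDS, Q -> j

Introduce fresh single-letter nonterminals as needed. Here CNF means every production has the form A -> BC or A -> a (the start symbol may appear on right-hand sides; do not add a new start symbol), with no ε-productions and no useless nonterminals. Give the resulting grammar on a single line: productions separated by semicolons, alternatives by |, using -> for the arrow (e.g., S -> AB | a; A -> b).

Nullable: {D}; after ε-elimination: S -> i | iS | QQS; D -> i | SQ; Q -> j | iS | iDS.
No unit productions to eliminate.
TERM: introduce A -> i and substitute in every rule of length ≥2.
BIN: Q -> ADS becomes Q -> AB, B -> DS; S -> QQS becomes S -> QC, C -> QS.

S -> i | AS | QC; A -> i; B -> DS; C -> QS; D -> i | SQ; Q -> j | AB | AS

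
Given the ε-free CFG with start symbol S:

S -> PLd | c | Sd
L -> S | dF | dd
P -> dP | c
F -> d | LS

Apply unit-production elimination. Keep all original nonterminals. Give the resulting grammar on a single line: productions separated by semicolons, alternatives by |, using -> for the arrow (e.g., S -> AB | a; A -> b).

S -> c | Sd | PLd; F -> d | LS; L -> c | Sd | dF | dd | PLd; P -> c | dP

Unit productions: L->S.
Unit pairs (A ⇒* B via units): (L,S).
S: inherits non-unit rules of {S} → PLd | Sd | c.
F: inherits non-unit rules of {F} → LS | d.
L: inherits non-unit rules of {L, S} → PLd | Sd | c | dF | dd.
P: inherits non-unit rules of {P} → c | dP.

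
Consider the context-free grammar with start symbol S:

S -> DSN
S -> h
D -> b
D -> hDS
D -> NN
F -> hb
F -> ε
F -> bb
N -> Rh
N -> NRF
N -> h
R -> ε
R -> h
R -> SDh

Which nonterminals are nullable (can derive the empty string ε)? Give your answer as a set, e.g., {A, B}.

Directly nullable (have an ε-rule): {F, R}.
Not nullable: D, N, S — each has a terminal in every rule's right-hand side or depends on a non-nullable symbol.

{F, R}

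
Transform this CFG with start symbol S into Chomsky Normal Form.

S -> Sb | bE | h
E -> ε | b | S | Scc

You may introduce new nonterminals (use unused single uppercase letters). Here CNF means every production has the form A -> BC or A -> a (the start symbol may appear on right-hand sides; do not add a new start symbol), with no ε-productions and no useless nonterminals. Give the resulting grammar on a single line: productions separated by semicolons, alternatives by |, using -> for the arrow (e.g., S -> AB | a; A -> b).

S -> b | h | AE | SA; A -> b; B -> c; C -> BB; E -> b | h | AE | SA | SC

Nullable: {E}; after ε-elimination: S -> b | h | Sb | bE; E -> S | b | Scc.
After unit-elimination: S -> b | h | Sb | bE; E -> b | h | Sb | bE | Scc.
TERM: introduce A -> b, B -> c and substitute in every rule of length ≥2.
BIN: E -> SBB becomes E -> SC, C -> BB.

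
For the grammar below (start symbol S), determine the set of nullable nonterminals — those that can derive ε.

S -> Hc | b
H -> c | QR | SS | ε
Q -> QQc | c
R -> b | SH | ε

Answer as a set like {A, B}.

{H, R}

Directly nullable (have an ε-rule): {H, R}.
Not nullable: Q, S — each has a terminal in every rule's right-hand side or depends on a non-nullable symbol.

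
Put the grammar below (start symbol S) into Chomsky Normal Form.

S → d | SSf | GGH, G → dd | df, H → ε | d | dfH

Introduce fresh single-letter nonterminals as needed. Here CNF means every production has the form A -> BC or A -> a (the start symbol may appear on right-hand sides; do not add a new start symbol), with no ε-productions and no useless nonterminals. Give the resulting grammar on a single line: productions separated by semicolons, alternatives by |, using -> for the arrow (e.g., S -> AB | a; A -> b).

S -> d | GD | GG | SE; A -> d; B -> f; C -> BH; D -> GH; E -> SB; G -> AA | AB; H -> d | AB | AC

Nullable: {H}; after ε-elimination: S -> d | GG | GGH | SSf; G -> dd | df; H -> d | df | dfH.
No unit productions to eliminate.
TERM: introduce A -> d, B -> f and substitute in every rule of length ≥2.
BIN: H -> ABH becomes H -> AC, C -> BH; S -> GGH becomes S -> GD, D -> GH; S -> SSB becomes S -> SE, E -> SB.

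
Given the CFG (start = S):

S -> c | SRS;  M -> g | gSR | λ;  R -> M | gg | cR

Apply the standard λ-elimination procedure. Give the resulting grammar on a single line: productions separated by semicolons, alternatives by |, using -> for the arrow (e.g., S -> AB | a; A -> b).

S -> c | SS | SRS; M -> g | gS | gSR; R -> M | c | cR | gg

Nullable set: {M, R}.
S -> SRS: R nullable, giving SRS | SS.
Drop M -> λ.
M -> gSR: R nullable, giving gS | gSR.
R -> M: M nullable, giving M.
R -> cR: R nullable, giving c | cR.
Unchanged (no nullable symbols): S -> c; M -> g; R -> gg.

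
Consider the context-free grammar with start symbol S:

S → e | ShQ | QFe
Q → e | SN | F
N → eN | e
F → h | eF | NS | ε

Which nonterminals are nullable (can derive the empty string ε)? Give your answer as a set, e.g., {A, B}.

{F, Q}

Directly nullable (have an ε-rule): {F}.
Q is nullable via Q -> F (every symbol on the right is already known nullable).
Not nullable: N, S — each has a terminal in every rule's right-hand side or depends on a non-nullable symbol.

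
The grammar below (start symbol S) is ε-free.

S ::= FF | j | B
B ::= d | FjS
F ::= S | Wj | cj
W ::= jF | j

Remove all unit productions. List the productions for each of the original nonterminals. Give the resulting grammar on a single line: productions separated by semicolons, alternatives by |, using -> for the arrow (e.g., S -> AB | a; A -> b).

Unit productions: F->S, S->B.
Unit pairs (A ⇒* B via units): (F,B), (F,S), (S,B).
S: inherits non-unit rules of {B, S} → FF | FjS | d | j.
B: inherits non-unit rules of {B} → FjS | d.
F: inherits non-unit rules of {B, F, S} → FF | FjS | Wj | cj | d | j.
W: inherits non-unit rules of {W} → j | jF.

S -> d | j | FF | FjS; B -> d | FjS; F -> d | j | FF | Wj | cj | FjS; W -> j | jF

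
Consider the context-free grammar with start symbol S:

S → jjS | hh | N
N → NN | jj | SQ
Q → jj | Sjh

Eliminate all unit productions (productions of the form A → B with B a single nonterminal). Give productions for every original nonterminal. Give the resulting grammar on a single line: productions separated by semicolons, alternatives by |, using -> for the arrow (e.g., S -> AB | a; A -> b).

Unit productions: S->N.
Unit pairs (A ⇒* B via units): (S,N).
S: inherits non-unit rules of {N, S} → NN | SQ | hh | jj | jjS.
N: inherits non-unit rules of {N} → NN | SQ | jj.
Q: inherits non-unit rules of {Q} → Sjh | jj.

S -> NN | SQ | hh | jj | jjS; N -> NN | SQ | jj; Q -> jj | Sjh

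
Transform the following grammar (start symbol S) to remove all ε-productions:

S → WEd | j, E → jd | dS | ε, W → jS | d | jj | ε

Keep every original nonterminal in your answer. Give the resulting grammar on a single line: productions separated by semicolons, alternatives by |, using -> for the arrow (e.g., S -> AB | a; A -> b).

S -> d | j | Ed | Wd | WEd; E -> dS | jd; W -> d | jS | jj

Nullable set: {E, W}.
S -> WEd: W, E nullable, giving Ed | WEd | Wd | d.
Drop E -> ε.
Drop W -> ε.
Unchanged (no nullable symbols): S -> j; E -> dS; E -> jd; W -> d; W -> jS; W -> jj.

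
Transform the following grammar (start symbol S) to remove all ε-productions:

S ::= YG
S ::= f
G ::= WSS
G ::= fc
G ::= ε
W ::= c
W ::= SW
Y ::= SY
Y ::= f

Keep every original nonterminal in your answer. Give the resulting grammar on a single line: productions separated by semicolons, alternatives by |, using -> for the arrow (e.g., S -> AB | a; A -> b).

S -> Y | f | YG; G -> fc | WSS; W -> c | SW; Y -> f | SY

Nullable set: {G}.
S -> YG: G nullable, giving Y | YG.
Drop G -> ε.
Unchanged (no nullable symbols): S -> f; G -> WSS; G -> fc; W -> SW; W -> c; Y -> SY; Y -> f.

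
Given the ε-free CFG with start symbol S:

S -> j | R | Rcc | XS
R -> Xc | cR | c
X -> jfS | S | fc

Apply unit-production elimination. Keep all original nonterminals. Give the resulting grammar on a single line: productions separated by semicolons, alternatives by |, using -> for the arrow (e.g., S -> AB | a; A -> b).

S -> c | j | XS | Xc | cR | Rcc; R -> c | Xc | cR; X -> c | j | XS | Xc | cR | fc | Rcc | jfS

Unit productions: S->R, X->S.
Unit pairs (A ⇒* B via units): (S,R), (X,R), (X,S).
S: inherits non-unit rules of {R, S} → Rcc | XS | Xc | c | cR | j.
R: inherits non-unit rules of {R} → Xc | c | cR.
X: inherits non-unit rules of {R, S, X} → Rcc | XS | Xc | c | cR | fc | j | jfS.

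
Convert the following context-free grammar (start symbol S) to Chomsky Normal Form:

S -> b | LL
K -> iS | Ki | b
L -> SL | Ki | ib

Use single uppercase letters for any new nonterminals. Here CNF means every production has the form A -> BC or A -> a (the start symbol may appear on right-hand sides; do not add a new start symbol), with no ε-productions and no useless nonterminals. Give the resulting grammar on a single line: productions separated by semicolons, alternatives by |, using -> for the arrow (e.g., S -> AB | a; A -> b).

S -> b | LL; A -> i; B -> b; K -> b | AS | KA; L -> AB | KA | SL

No ε-productions.
No unit productions to eliminate.
TERM: introduce B -> b, A -> i and substitute in every rule of length ≥2.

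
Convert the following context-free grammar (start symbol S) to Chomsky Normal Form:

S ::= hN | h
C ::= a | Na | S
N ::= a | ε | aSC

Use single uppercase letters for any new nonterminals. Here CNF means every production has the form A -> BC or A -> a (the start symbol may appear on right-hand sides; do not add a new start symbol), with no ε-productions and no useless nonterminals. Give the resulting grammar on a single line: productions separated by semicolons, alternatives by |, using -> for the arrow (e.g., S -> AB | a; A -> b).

Nullable: {N}; after ε-elimination: S -> h | hN; C -> S | a | Na; N -> a | aSC.
After unit-elimination: S -> h | hN; C -> a | h | Na | hN; N -> a | aSC.
TERM: introduce A -> a, B -> h and substitute in every rule of length ≥2.
BIN: N -> ASC becomes N -> AD, D -> SC.

S -> h | BN; A -> a; B -> h; C -> a | h | BN | NA; D -> SC; N -> a | AD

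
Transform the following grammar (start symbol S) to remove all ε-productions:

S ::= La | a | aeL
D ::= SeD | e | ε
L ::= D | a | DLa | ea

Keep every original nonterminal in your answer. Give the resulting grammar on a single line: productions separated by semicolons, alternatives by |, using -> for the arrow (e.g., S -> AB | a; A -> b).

S -> a | La | ae | aeL; D -> e | Se | SeD; L -> D | a | Da | La | ea | DLa

Nullable set: {D, L}.
S -> La: L nullable, giving La | a.
S -> aeL: L nullable, giving ae | aeL.
Drop D -> ε.
D -> SeD: D nullable, giving Se | SeD.
L -> D: D nullable, giving D.
L -> DLa: D, L nullable, giving DLa | Da | La | a.
Unchanged (no nullable symbols): S -> a; D -> e; L -> a; L -> ea.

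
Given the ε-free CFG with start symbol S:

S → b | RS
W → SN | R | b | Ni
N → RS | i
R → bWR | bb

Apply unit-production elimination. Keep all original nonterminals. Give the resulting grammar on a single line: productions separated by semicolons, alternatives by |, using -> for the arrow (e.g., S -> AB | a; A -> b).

S -> b | RS; N -> i | RS; R -> bb | bWR; W -> b | Ni | SN | bb | bWR

Unit productions: W->R.
Unit pairs (A ⇒* B via units): (W,R).
S: inherits non-unit rules of {S} → RS | b.
N: inherits non-unit rules of {N} → RS | i.
R: inherits non-unit rules of {R} → bWR | bb.
W: inherits non-unit rules of {R, W} → Ni | SN | b | bWR | bb.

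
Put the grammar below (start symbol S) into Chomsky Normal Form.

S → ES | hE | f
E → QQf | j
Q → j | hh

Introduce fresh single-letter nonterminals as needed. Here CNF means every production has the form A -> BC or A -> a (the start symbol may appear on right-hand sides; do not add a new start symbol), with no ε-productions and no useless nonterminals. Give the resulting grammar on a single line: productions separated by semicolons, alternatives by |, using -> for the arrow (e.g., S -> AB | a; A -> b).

No ε-productions.
No unit productions to eliminate.
TERM: introduce A -> f, B -> h and substitute in every rule of length ≥2.
BIN: E -> QQA becomes E -> QC, C -> QA.

S -> f | BE | ES; A -> f; B -> h; C -> QA; E -> j | QC; Q -> j | BB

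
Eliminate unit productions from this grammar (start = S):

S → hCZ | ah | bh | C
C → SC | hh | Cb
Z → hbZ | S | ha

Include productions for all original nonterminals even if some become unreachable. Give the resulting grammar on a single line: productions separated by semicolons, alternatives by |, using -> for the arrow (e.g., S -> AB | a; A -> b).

Unit productions: S->C, Z->S.
Unit pairs (A ⇒* B via units): (S,C), (Z,C), (Z,S).
S: inherits non-unit rules of {C, S} → Cb | SC | ah | bh | hCZ | hh.
C: inherits non-unit rules of {C} → Cb | SC | hh.
Z: inherits non-unit rules of {C, S, Z} → Cb | SC | ah | bh | hCZ | ha | hbZ | hh.

S -> Cb | SC | ah | bh | hh | hCZ; C -> Cb | SC | hh; Z -> Cb | SC | ah | bh | ha | hh | hCZ | hbZ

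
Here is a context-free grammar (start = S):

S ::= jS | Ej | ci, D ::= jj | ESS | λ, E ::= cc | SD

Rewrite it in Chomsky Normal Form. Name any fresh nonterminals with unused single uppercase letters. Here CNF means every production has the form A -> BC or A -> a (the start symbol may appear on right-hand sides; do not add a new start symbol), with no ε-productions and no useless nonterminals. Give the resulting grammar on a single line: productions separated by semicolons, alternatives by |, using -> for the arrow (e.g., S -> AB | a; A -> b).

S -> AS | BC | EA; A -> j; B -> c; C -> i; D -> AA | EF; E -> AS | BB | BC | EA | SD; F -> SS

Nullable: {D}; after ε-elimination: S -> Ej | ci | jS; D -> jj | ESS; E -> S | SD | cc.
After unit-elimination: S -> Ej | ci | jS; D -> jj | ESS; E -> Ej | SD | cc | ci | jS.
TERM: introduce B -> c, C -> i, A -> j and substitute in every rule of length ≥2.
BIN: D -> ESS becomes D -> EF, F -> SS.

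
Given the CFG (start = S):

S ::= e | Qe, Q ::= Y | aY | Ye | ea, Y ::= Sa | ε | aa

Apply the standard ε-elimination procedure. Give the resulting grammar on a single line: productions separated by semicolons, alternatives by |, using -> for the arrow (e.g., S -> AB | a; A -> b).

Nullable set: {Q, Y}.
S -> Qe: Q nullable, giving Qe | e.
Q -> Y: Y nullable, giving Y.
Q -> Ye: Y nullable, giving Ye | e.
Q -> aY: Y nullable, giving a | aY.
Drop Y -> ε.
Unchanged (no nullable symbols): S -> e; Q -> ea; Y -> Sa; Y -> aa.

S -> e | Qe; Q -> Y | a | e | Ye | aY | ea; Y -> Sa | aa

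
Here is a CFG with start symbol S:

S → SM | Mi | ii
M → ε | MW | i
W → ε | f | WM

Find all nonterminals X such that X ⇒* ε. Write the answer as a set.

Directly nullable (have an ε-rule): {M, W}.
Not nullable: S — each has a terminal in every rule's right-hand side or depends on a non-nullable symbol.

{M, W}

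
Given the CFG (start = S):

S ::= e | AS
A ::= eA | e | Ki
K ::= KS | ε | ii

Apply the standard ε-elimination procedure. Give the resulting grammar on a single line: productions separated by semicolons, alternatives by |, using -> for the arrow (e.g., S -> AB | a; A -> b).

S -> e | AS; A -> e | i | Ki | eA; K -> S | KS | ii

Nullable set: {K}.
A -> Ki: K nullable, giving Ki | i.
Drop K -> ε.
K -> KS: K nullable, giving KS | S.
Unchanged (no nullable symbols): S -> AS; S -> e; A -> e; A -> eA; K -> ii.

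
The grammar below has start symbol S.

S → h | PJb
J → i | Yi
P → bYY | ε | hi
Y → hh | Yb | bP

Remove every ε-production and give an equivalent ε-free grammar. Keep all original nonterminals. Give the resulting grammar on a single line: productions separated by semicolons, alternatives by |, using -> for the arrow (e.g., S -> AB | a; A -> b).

S -> h | Jb | PJb; J -> i | Yi; P -> hi | bYY; Y -> b | Yb | bP | hh

Nullable set: {P}.
S -> PJb: P nullable, giving Jb | PJb.
Drop P -> ε.
Y -> bP: P nullable, giving b | bP.
Unchanged (no nullable symbols): S -> h; J -> Yi; J -> i; P -> bYY; P -> hi; Y -> Yb; Y -> hh.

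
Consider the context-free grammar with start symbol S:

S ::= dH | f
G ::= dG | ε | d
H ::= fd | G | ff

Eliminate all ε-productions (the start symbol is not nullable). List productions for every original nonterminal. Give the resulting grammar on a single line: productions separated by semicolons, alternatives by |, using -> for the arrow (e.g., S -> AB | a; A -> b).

S -> d | f | dH; G -> d | dG; H -> G | fd | ff

Nullable set: {G, H}.
S -> dH: H nullable, giving d | dH.
Drop G -> ε.
G -> dG: G nullable, giving d | dG.
H -> G: G nullable, giving G.
Unchanged (no nullable symbols): S -> f; G -> d; H -> fd; H -> ff.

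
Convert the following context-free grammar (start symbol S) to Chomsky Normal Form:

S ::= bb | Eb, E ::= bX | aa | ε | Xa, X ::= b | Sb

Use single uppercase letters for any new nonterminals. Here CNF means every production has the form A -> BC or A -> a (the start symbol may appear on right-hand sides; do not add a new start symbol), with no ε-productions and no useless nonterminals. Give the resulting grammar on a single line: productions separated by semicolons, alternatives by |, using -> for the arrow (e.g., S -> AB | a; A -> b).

Nullable: {E}; after ε-elimination: S -> b | Eb | bb; E -> Xa | aa | bX; X -> b | Sb.
No unit productions to eliminate.
TERM: introduce A -> a, B -> b and substitute in every rule of length ≥2.

S -> b | BB | EB; A -> a; B -> b; E -> AA | BX | XA; X -> b | SB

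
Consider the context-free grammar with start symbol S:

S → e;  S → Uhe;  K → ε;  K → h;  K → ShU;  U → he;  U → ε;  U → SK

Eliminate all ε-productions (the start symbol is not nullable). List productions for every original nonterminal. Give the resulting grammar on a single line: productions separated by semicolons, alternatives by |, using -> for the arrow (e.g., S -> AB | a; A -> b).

S -> e | he | Uhe; K -> h | Sh | ShU; U -> S | SK | he

Nullable set: {K, U}.
S -> Uhe: U nullable, giving Uhe | he.
Drop K -> ε.
K -> ShU: U nullable, giving Sh | ShU.
Drop U -> ε.
U -> SK: K nullable, giving S | SK.
Unchanged (no nullable symbols): S -> e; K -> h; U -> he.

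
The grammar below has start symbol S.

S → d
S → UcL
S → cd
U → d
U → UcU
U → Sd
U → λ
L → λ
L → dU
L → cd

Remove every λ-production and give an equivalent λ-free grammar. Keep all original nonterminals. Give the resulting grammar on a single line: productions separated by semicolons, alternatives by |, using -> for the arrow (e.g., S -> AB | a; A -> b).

S -> c | d | Uc | cL | cd | UcL; L -> d | cd | dU; U -> c | d | Sd | Uc | cU | UcU

Nullable set: {L, U}.
S -> UcL: U, L nullable, giving Uc | UcL | c | cL.
Drop L -> λ.
L -> dU: U nullable, giving d | dU.
Drop U -> λ.
U -> UcU: U, U nullable, giving Uc | UcU | c | cU.
Unchanged (no nullable symbols): S -> cd; S -> d; L -> cd; U -> Sd; U -> d.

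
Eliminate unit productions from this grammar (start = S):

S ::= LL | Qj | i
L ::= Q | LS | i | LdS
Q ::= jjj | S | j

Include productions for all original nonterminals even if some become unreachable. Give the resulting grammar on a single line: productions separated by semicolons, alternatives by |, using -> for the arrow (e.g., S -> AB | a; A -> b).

Unit productions: L->Q, Q->S.
Unit pairs (A ⇒* B via units): (L,Q), (L,S), (Q,S).
S: inherits non-unit rules of {S} → LL | Qj | i.
L: inherits non-unit rules of {L, Q, S} → LL | LS | LdS | Qj | i | j | jjj.
Q: inherits non-unit rules of {Q, S} → LL | Qj | i | j | jjj.

S -> i | LL | Qj; L -> i | j | LL | LS | Qj | LdS | jjj; Q -> i | j | LL | Qj | jjj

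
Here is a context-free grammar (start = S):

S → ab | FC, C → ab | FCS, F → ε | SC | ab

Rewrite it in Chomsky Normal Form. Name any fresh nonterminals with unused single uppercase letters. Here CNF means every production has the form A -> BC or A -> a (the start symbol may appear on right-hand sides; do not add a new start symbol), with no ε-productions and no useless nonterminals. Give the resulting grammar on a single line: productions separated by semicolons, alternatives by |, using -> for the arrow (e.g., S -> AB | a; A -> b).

S -> AB | CS | FC | FE; A -> a; B -> b; C -> AB | CS | FD; D -> CS; E -> CS; F -> AB | SC

Nullable: {F}; after ε-elimination: S -> C | FC | ab; C -> CS | ab | FCS; F -> SC | ab.
After unit-elimination: S -> CS | FC | ab | FCS; C -> CS | ab | FCS; F -> SC | ab.
TERM: introduce A -> a, B -> b and substitute in every rule of length ≥2.
BIN: C -> FCS becomes C -> FD, D -> CS; S -> FCS becomes S -> FE, E -> CS.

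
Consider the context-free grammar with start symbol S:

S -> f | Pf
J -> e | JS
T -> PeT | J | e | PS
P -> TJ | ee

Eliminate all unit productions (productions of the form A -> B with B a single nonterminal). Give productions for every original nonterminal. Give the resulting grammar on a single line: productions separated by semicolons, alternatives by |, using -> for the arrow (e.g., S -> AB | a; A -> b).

Unit productions: T->J.
Unit pairs (A ⇒* B via units): (T,J).
S: inherits non-unit rules of {S} → Pf | f.
J: inherits non-unit rules of {J} → JS | e.
P: inherits non-unit rules of {P} → TJ | ee.
T: inherits non-unit rules of {J, T} → JS | PS | PeT | e.

S -> f | Pf; J -> e | JS; P -> TJ | ee; T -> e | JS | PS | PeT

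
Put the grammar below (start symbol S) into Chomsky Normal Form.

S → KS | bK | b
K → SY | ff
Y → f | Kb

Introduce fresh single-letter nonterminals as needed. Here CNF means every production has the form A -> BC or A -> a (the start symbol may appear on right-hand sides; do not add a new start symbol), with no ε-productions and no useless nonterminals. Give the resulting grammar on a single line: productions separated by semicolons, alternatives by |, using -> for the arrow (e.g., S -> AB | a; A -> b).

No ε-productions.
No unit productions to eliminate.
TERM: introduce B -> b, A -> f and substitute in every rule of length ≥2.

S -> b | BK | KS; A -> f; B -> b; K -> AA | SY; Y -> f | KB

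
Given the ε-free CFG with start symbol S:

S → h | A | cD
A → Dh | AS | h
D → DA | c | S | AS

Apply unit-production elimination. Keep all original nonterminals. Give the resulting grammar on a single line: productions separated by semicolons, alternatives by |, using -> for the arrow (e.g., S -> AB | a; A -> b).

Unit productions: D->S, S->A.
Unit pairs (A ⇒* B via units): (D,A), (D,S), (S,A).
S: inherits non-unit rules of {A, S} → AS | Dh | cD | h.
A: inherits non-unit rules of {A} → AS | Dh | h.
D: inherits non-unit rules of {A, D, S} → AS | DA | Dh | c | cD | h.

S -> h | AS | Dh | cD; A -> h | AS | Dh; D -> c | h | AS | DA | Dh | cD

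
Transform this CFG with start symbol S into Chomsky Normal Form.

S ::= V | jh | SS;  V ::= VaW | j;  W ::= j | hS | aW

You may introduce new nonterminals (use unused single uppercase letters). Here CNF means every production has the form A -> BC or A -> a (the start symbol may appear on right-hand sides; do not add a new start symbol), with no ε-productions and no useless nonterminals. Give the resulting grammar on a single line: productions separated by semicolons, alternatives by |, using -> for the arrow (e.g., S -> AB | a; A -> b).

No ε-productions.
After unit-elimination: S -> j | SS | jh | VaW; V -> j | VaW; W -> j | aW | hS.
TERM: introduce A -> a, C -> h, B -> j and substitute in every rule of length ≥2.
BIN: S -> VAW becomes S -> VD, D -> AW; V -> VAW becomes V -> VE, E -> AW.

S -> j | BC | SS | VD; A -> a; B -> j; C -> h; D -> AW; E -> AW; V -> j | VE; W -> j | AW | CS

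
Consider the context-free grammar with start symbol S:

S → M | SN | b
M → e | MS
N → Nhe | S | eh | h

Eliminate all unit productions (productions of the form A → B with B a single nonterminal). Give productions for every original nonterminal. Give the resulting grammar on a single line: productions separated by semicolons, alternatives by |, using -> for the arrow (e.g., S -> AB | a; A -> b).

Unit productions: N->S, S->M.
Unit pairs (A ⇒* B via units): (N,M), (N,S), (S,M).
S: inherits non-unit rules of {M, S} → MS | SN | b | e.
M: inherits non-unit rules of {M} → MS | e.
N: inherits non-unit rules of {M, N, S} → MS | Nhe | SN | b | e | eh | h.

S -> b | e | MS | SN; M -> e | MS; N -> b | e | h | MS | SN | eh | Nhe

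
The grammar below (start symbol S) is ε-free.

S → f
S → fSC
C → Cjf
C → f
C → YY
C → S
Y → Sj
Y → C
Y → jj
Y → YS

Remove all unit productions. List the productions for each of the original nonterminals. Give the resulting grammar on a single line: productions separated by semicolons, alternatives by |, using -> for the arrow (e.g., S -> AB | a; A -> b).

S -> f | fSC; C -> f | YY | Cjf | fSC; Y -> f | Sj | YS | YY | jj | Cjf | fSC

Unit productions: C->S, Y->C.
Unit pairs (A ⇒* B via units): (C,S), (Y,C), (Y,S).
S: inherits non-unit rules of {S} → f | fSC.
C: inherits non-unit rules of {C, S} → Cjf | YY | f | fSC.
Y: inherits non-unit rules of {C, S, Y} → Cjf | Sj | YS | YY | f | fSC | jj.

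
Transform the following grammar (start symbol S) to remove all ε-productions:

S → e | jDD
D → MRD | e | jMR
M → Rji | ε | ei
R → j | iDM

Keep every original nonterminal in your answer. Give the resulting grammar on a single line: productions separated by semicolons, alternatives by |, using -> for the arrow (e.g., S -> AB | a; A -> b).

Nullable set: {M}.
D -> MRD: M nullable, giving MRD | RD.
D -> jMR: M nullable, giving jMR | jR.
Drop M -> ε.
R -> iDM: M nullable, giving iD | iDM.
Unchanged (no nullable symbols): S -> e; S -> jDD; D -> e; M -> Rji; M -> ei; R -> j.

S -> e | jDD; D -> e | RD | jR | MRD | jMR; M -> ei | Rji; R -> j | iD | iDM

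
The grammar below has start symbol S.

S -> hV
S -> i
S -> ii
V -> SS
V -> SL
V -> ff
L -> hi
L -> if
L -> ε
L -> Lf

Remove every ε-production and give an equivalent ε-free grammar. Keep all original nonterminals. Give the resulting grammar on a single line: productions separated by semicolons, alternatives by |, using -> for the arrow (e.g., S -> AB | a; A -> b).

Nullable set: {L}.
Drop L -> ε.
L -> Lf: L nullable, giving Lf | f.
V -> SL: L nullable, giving S | SL.
Unchanged (no nullable symbols): S -> hV; S -> i; S -> ii; L -> hi; L -> if; V -> SS; V -> ff.

S -> i | hV | ii; L -> f | Lf | hi | if; V -> S | SL | SS | ff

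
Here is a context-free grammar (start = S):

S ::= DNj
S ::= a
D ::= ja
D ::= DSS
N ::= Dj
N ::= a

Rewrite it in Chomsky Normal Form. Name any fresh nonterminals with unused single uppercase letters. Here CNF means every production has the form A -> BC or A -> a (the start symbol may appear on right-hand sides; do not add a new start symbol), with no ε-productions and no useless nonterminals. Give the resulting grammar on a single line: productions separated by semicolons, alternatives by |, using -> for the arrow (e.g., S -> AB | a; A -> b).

No ε-productions.
No unit productions to eliminate.
TERM: introduce B -> a, A -> j and substitute in every rule of length ≥2.
BIN: D -> DSS becomes D -> DC, C -> SS; S -> DNA becomes S -> DE, E -> NA.

S -> a | DE; A -> j; B -> a; C -> SS; D -> AB | DC; E -> NA; N -> a | DA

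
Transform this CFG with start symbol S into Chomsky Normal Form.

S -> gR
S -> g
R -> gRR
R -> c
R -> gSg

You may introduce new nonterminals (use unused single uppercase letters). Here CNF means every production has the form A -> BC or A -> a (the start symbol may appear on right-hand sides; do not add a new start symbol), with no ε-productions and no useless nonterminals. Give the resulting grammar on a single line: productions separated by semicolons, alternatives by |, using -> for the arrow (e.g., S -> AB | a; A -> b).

S -> g | AR; A -> g; B -> RR; C -> SA; R -> c | AB | AC

No ε-productions.
No unit productions to eliminate.
TERM: introduce A -> g and substitute in every rule of length ≥2.
BIN: R -> ARR becomes R -> AB, B -> RR; R -> ASA becomes R -> AC, C -> SA.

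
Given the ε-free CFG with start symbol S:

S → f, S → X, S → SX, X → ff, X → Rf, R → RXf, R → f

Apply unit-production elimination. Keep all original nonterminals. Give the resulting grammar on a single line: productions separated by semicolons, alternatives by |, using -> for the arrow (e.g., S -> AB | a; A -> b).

Unit productions: S->X.
Unit pairs (A ⇒* B via units): (S,X).
S: inherits non-unit rules of {S, X} → Rf | SX | f | ff.
R: inherits non-unit rules of {R} → RXf | f.
X: inherits non-unit rules of {X} → Rf | ff.

S -> f | Rf | SX | ff; R -> f | RXf; X -> Rf | ff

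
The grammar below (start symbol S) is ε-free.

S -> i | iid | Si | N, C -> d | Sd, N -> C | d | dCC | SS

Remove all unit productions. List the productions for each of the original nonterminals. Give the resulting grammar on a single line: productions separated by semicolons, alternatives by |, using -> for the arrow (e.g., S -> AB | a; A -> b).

S -> d | i | SS | Sd | Si | dCC | iid; C -> d | Sd; N -> d | SS | Sd | dCC

Unit productions: N->C, S->N.
Unit pairs (A ⇒* B via units): (N,C), (S,C), (S,N).
S: inherits non-unit rules of {C, N, S} → SS | Sd | Si | d | dCC | i | iid.
C: inherits non-unit rules of {C} → Sd | d.
N: inherits non-unit rules of {C, N} → SS | Sd | d | dCC.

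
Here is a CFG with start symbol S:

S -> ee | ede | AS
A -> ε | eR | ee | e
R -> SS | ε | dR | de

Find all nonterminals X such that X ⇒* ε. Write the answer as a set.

Directly nullable (have an ε-rule): {A, R}.
Not nullable: S — each has a terminal in every rule's right-hand side or depends on a non-nullable symbol.

{A, R}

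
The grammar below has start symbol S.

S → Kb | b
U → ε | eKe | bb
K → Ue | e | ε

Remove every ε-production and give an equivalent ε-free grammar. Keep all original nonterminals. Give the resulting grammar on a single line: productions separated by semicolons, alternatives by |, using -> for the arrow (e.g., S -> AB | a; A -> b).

Nullable set: {K, U}.
S -> Kb: K nullable, giving Kb | b.
Drop K -> ε.
K -> Ue: U nullable, giving Ue | e.
Drop U -> ε.
U -> eKe: K nullable, giving eKe | ee.
Unchanged (no nullable symbols): S -> b; K -> e; U -> bb.

S -> b | Kb; K -> e | Ue; U -> bb | ee | eKe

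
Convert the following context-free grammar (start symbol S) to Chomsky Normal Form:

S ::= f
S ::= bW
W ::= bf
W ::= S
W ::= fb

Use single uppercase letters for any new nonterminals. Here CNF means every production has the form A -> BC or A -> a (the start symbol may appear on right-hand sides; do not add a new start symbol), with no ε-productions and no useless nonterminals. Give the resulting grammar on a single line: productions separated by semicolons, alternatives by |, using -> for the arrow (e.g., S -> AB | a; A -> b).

S -> f | AW; A -> b; B -> f; W -> f | AB | AW | BA

No ε-productions.
After unit-elimination: S -> f | bW; W -> f | bW | bf | fb.
TERM: introduce A -> b, B -> f and substitute in every rule of length ≥2.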